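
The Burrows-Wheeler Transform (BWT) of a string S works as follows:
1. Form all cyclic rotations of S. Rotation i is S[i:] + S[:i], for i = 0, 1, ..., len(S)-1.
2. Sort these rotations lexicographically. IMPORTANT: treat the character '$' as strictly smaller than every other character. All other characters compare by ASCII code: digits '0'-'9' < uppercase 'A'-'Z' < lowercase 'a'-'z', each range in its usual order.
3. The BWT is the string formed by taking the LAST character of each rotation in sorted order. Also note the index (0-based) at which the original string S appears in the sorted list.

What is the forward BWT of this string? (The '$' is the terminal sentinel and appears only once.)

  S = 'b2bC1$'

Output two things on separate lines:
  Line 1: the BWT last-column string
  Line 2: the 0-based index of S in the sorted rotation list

All 6 rotations (rotation i = S[i:]+S[:i]):
  rot[0] = b2bC1$
  rot[1] = 2bC1$b
  rot[2] = bC1$b2
  rot[3] = C1$b2b
  rot[4] = 1$b2bC
  rot[5] = $b2bC1
Sorted (with $ < everything):
  sorted[0] = $b2bC1  (last char: '1')
  sorted[1] = 1$b2bC  (last char: 'C')
  sorted[2] = 2bC1$b  (last char: 'b')
  sorted[3] = C1$b2b  (last char: 'b')
  sorted[4] = b2bC1$  (last char: '$')
  sorted[5] = bC1$b2  (last char: '2')
Last column: 1Cbb$2
Original string S is at sorted index 4

Answer: 1Cbb$2
4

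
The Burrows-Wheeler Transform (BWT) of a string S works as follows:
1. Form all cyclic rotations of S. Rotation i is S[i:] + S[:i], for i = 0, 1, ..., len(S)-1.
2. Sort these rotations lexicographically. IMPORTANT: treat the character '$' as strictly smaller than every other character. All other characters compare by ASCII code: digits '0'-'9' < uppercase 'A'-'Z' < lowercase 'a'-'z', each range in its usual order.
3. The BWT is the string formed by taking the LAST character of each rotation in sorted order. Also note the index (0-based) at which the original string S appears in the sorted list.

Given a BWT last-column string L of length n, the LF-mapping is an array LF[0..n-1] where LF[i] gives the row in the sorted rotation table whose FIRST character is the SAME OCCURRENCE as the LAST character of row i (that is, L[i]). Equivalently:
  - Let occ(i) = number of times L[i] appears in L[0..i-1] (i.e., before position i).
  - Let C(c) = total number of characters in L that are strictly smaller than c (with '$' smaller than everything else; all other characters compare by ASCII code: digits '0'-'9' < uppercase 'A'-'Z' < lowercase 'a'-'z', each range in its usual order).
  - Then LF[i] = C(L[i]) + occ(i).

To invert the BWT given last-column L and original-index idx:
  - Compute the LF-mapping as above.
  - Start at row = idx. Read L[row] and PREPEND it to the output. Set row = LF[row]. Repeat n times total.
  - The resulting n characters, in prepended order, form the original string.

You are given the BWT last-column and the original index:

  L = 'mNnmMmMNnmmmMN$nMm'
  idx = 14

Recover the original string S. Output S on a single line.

LF mapping: 8 5 15 9 1 10 2 6 16 11 12 13 3 7 0 17 4 14
Walk LF starting at row 14, prepending L[row]:
  step 1: row=14, L[14]='$', prepend. Next row=LF[14]=0
  step 2: row=0, L[0]='m', prepend. Next row=LF[0]=8
  step 3: row=8, L[8]='n', prepend. Next row=LF[8]=16
  step 4: row=16, L[16]='M', prepend. Next row=LF[16]=4
  step 5: row=4, L[4]='M', prepend. Next row=LF[4]=1
  step 6: row=1, L[1]='N', prepend. Next row=LF[1]=5
  step 7: row=5, L[5]='m', prepend. Next row=LF[5]=10
  step 8: row=10, L[10]='m', prepend. Next row=LF[10]=12
  step 9: row=12, L[12]='M', prepend. Next row=LF[12]=3
  step 10: row=3, L[3]='m', prepend. Next row=LF[3]=9
  step 11: row=9, L[9]='m', prepend. Next row=LF[9]=11
  step 12: row=11, L[11]='m', prepend. Next row=LF[11]=13
  step 13: row=13, L[13]='N', prepend. Next row=LF[13]=7
  step 14: row=7, L[7]='N', prepend. Next row=LF[7]=6
  step 15: row=6, L[6]='M', prepend. Next row=LF[6]=2
  step 16: row=2, L[2]='n', prepend. Next row=LF[2]=15
  step 17: row=15, L[15]='n', prepend. Next row=LF[15]=17
  step 18: row=17, L[17]='m', prepend. Next row=LF[17]=14
Reversed output: mnnMNNmmmMmmNMMnm$

Answer: mnnMNNmmmMmmNMMnm$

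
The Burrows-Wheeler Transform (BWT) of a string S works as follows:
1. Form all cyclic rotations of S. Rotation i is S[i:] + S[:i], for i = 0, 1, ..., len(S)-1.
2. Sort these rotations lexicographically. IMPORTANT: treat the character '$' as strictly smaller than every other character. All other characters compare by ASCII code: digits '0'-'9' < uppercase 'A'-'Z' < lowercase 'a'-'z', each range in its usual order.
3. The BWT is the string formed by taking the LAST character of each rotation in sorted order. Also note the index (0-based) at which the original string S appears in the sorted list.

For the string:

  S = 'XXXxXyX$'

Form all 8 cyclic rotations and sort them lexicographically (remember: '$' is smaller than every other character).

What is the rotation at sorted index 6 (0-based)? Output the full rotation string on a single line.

All 8 rotations (rotation i = S[i:]+S[:i]):
  rot[0] = XXXxXyX$
  rot[1] = XXxXyX$X
  rot[2] = XxXyX$XX
  rot[3] = xXyX$XXX
  rot[4] = XyX$XXXx
  rot[5] = yX$XXXxX
  rot[6] = X$XXXxXy
  rot[7] = $XXXxXyX
Sorted (with $ < everything):
  sorted[0] = $XXXxXyX
  sorted[1] = X$XXXxXy
  sorted[2] = XXXxXyX$
  sorted[3] = XXxXyX$X
  sorted[4] = XxXyX$XX
  sorted[5] = XyX$XXXx
  sorted[6] = xXyX$XXX
  sorted[7] = yX$XXXxX
sorted[6] = xXyX$XXX

Answer: xXyX$XXX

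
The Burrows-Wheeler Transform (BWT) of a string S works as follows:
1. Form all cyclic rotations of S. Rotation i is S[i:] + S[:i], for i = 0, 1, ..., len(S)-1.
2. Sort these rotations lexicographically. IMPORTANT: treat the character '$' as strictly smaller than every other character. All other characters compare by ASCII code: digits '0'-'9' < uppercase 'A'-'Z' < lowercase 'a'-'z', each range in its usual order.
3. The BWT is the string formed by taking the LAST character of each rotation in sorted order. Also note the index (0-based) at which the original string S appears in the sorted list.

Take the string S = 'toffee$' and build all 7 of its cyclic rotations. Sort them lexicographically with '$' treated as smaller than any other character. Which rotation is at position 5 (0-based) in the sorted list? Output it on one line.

Answer: offee$t

Derivation:
All 7 rotations (rotation i = S[i:]+S[:i]):
  rot[0] = toffee$
  rot[1] = offee$t
  rot[2] = ffee$to
  rot[3] = fee$tof
  rot[4] = ee$toff
  rot[5] = e$toffe
  rot[6] = $toffee
Sorted (with $ < everything):
  sorted[0] = $toffee
  sorted[1] = e$toffe
  sorted[2] = ee$toff
  sorted[3] = fee$tof
  sorted[4] = ffee$to
  sorted[5] = offee$t
  sorted[6] = toffee$
sorted[5] = offee$t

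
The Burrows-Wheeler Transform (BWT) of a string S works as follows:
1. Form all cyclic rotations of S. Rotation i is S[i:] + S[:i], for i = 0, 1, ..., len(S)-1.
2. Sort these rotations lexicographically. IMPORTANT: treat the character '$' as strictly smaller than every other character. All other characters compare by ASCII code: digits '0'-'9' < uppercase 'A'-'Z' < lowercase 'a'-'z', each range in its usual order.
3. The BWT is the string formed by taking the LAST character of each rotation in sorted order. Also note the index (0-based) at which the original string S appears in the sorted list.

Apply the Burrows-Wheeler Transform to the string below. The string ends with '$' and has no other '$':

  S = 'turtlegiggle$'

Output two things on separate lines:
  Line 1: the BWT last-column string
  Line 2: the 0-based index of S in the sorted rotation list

Answer: elliegggtur$t
11

Derivation:
All 13 rotations (rotation i = S[i:]+S[:i]):
  rot[0] = turtlegiggle$
  rot[1] = urtlegiggle$t
  rot[2] = rtlegiggle$tu
  rot[3] = tlegiggle$tur
  rot[4] = legiggle$turt
  rot[5] = egiggle$turtl
  rot[6] = giggle$turtle
  rot[7] = iggle$turtleg
  rot[8] = ggle$turtlegi
  rot[9] = gle$turtlegig
  rot[10] = le$turtlegigg
  rot[11] = e$turtlegiggl
  rot[12] = $turtlegiggle
Sorted (with $ < everything):
  sorted[0] = $turtlegiggle  (last char: 'e')
  sorted[1] = e$turtlegiggl  (last char: 'l')
  sorted[2] = egiggle$turtl  (last char: 'l')
  sorted[3] = ggle$turtlegi  (last char: 'i')
  sorted[4] = giggle$turtle  (last char: 'e')
  sorted[5] = gle$turtlegig  (last char: 'g')
  sorted[6] = iggle$turtleg  (last char: 'g')
  sorted[7] = le$turtlegigg  (last char: 'g')
  sorted[8] = legiggle$turt  (last char: 't')
  sorted[9] = rtlegiggle$tu  (last char: 'u')
  sorted[10] = tlegiggle$tur  (last char: 'r')
  sorted[11] = turtlegiggle$  (last char: '$')
  sorted[12] = urtlegiggle$t  (last char: 't')
Last column: elliegggtur$t
Original string S is at sorted index 11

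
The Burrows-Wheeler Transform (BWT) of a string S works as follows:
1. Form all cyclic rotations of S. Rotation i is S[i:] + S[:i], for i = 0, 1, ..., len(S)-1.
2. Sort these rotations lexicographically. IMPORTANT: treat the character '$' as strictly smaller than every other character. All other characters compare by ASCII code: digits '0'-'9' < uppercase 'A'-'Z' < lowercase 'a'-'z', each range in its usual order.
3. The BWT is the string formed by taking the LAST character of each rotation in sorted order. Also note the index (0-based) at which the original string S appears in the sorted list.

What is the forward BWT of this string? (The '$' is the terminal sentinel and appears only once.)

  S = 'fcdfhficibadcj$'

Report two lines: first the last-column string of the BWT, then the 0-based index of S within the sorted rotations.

Answer: jbifidac$dhfcfc
8

Derivation:
All 15 rotations (rotation i = S[i:]+S[:i]):
  rot[0] = fcdfhficibadcj$
  rot[1] = cdfhficibadcj$f
  rot[2] = dfhficibadcj$fc
  rot[3] = fhficibadcj$fcd
  rot[4] = hficibadcj$fcdf
  rot[5] = ficibadcj$fcdfh
  rot[6] = icibadcj$fcdfhf
  rot[7] = cibadcj$fcdfhfi
  rot[8] = ibadcj$fcdfhfic
  rot[9] = badcj$fcdfhfici
  rot[10] = adcj$fcdfhficib
  rot[11] = dcj$fcdfhficiba
  rot[12] = cj$fcdfhficibad
  rot[13] = j$fcdfhficibadc
  rot[14] = $fcdfhficibadcj
Sorted (with $ < everything):
  sorted[0] = $fcdfhficibadcj  (last char: 'j')
  sorted[1] = adcj$fcdfhficib  (last char: 'b')
  sorted[2] = badcj$fcdfhfici  (last char: 'i')
  sorted[3] = cdfhficibadcj$f  (last char: 'f')
  sorted[4] = cibadcj$fcdfhfi  (last char: 'i')
  sorted[5] = cj$fcdfhficibad  (last char: 'd')
  sorted[6] = dcj$fcdfhficiba  (last char: 'a')
  sorted[7] = dfhficibadcj$fc  (last char: 'c')
  sorted[8] = fcdfhficibadcj$  (last char: '$')
  sorted[9] = fhficibadcj$fcd  (last char: 'd')
  sorted[10] = ficibadcj$fcdfh  (last char: 'h')
  sorted[11] = hficibadcj$fcdf  (last char: 'f')
  sorted[12] = ibadcj$fcdfhfic  (last char: 'c')
  sorted[13] = icibadcj$fcdfhf  (last char: 'f')
  sorted[14] = j$fcdfhficibadc  (last char: 'c')
Last column: jbifidac$dhfcfc
Original string S is at sorted index 8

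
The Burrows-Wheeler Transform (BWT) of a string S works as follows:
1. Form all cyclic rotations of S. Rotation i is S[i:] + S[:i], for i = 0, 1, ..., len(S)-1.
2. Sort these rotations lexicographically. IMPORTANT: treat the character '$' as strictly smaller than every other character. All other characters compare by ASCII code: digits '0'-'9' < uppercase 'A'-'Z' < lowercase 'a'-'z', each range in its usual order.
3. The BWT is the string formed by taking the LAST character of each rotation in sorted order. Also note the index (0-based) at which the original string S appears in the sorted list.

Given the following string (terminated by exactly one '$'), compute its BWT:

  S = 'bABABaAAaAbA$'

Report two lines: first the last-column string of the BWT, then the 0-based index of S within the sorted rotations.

Answer: AbabBAaAABAA$
12

Derivation:
All 13 rotations (rotation i = S[i:]+S[:i]):
  rot[0] = bABABaAAaAbA$
  rot[1] = ABABaAAaAbA$b
  rot[2] = BABaAAaAbA$bA
  rot[3] = ABaAAaAbA$bAB
  rot[4] = BaAAaAbA$bABA
  rot[5] = aAAaAbA$bABAB
  rot[6] = AAaAbA$bABABa
  rot[7] = AaAbA$bABABaA
  rot[8] = aAbA$bABABaAA
  rot[9] = AbA$bABABaAAa
  rot[10] = bA$bABABaAAaA
  rot[11] = A$bABABaAAaAb
  rot[12] = $bABABaAAaAbA
Sorted (with $ < everything):
  sorted[0] = $bABABaAAaAbA  (last char: 'A')
  sorted[1] = A$bABABaAAaAb  (last char: 'b')
  sorted[2] = AAaAbA$bABABa  (last char: 'a')
  sorted[3] = ABABaAAaAbA$b  (last char: 'b')
  sorted[4] = ABaAAaAbA$bAB  (last char: 'B')
  sorted[5] = AaAbA$bABABaA  (last char: 'A')
  sorted[6] = AbA$bABABaAAa  (last char: 'a')
  sorted[7] = BABaAAaAbA$bA  (last char: 'A')
  sorted[8] = BaAAaAbA$bABA  (last char: 'A')
  sorted[9] = aAAaAbA$bABAB  (last char: 'B')
  sorted[10] = aAbA$bABABaAA  (last char: 'A')
  sorted[11] = bA$bABABaAAaA  (last char: 'A')
  sorted[12] = bABABaAAaAbA$  (last char: '$')
Last column: AbabBAaAABAA$
Original string S is at sorted index 12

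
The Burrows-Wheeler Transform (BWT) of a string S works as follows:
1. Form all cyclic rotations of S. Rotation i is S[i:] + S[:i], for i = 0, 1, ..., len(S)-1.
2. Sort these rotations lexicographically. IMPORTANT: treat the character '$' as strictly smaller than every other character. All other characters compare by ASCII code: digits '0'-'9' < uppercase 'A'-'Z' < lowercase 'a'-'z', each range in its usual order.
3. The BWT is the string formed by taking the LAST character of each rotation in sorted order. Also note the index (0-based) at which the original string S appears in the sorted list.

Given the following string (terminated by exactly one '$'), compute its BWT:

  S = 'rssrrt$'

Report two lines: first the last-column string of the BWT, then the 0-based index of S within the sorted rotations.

All 7 rotations (rotation i = S[i:]+S[:i]):
  rot[0] = rssrrt$
  rot[1] = ssrrt$r
  rot[2] = srrt$rs
  rot[3] = rrt$rss
  rot[4] = rt$rssr
  rot[5] = t$rssrr
  rot[6] = $rssrrt
Sorted (with $ < everything):
  sorted[0] = $rssrrt  (last char: 't')
  sorted[1] = rrt$rss  (last char: 's')
  sorted[2] = rssrrt$  (last char: '$')
  sorted[3] = rt$rssr  (last char: 'r')
  sorted[4] = srrt$rs  (last char: 's')
  sorted[5] = ssrrt$r  (last char: 'r')
  sorted[6] = t$rssrr  (last char: 'r')
Last column: ts$rsrr
Original string S is at sorted index 2

Answer: ts$rsrr
2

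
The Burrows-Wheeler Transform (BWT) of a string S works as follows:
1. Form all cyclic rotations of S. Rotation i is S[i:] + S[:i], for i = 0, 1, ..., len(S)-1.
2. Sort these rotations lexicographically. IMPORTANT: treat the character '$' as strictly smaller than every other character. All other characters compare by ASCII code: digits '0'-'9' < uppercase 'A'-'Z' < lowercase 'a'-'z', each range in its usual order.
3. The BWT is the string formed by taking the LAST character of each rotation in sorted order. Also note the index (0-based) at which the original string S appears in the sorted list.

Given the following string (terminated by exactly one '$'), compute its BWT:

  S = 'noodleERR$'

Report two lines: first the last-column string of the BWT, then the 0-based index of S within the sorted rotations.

Answer: ReREold$on
7

Derivation:
All 10 rotations (rotation i = S[i:]+S[:i]):
  rot[0] = noodleERR$
  rot[1] = oodleERR$n
  rot[2] = odleERR$no
  rot[3] = dleERR$noo
  rot[4] = leERR$nood
  rot[5] = eERR$noodl
  rot[6] = ERR$noodle
  rot[7] = RR$noodleE
  rot[8] = R$noodleER
  rot[9] = $noodleERR
Sorted (with $ < everything):
  sorted[0] = $noodleERR  (last char: 'R')
  sorted[1] = ERR$noodle  (last char: 'e')
  sorted[2] = R$noodleER  (last char: 'R')
  sorted[3] = RR$noodleE  (last char: 'E')
  sorted[4] = dleERR$noo  (last char: 'o')
  sorted[5] = eERR$noodl  (last char: 'l')
  sorted[6] = leERR$nood  (last char: 'd')
  sorted[7] = noodleERR$  (last char: '$')
  sorted[8] = odleERR$no  (last char: 'o')
  sorted[9] = oodleERR$n  (last char: 'n')
Last column: ReREold$on
Original string S is at sorted index 7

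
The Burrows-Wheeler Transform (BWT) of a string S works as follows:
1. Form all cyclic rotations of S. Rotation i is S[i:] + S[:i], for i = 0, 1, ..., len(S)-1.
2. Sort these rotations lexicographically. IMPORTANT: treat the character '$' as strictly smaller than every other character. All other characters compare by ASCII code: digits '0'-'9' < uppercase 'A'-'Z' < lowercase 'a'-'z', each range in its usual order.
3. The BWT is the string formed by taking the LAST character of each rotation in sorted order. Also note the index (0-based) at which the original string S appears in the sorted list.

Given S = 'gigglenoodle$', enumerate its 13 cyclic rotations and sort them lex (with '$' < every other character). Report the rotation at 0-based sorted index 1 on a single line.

Answer: dle$gigglenoo

Derivation:
All 13 rotations (rotation i = S[i:]+S[:i]):
  rot[0] = gigglenoodle$
  rot[1] = igglenoodle$g
  rot[2] = gglenoodle$gi
  rot[3] = glenoodle$gig
  rot[4] = lenoodle$gigg
  rot[5] = enoodle$giggl
  rot[6] = noodle$giggle
  rot[7] = oodle$gigglen
  rot[8] = odle$giggleno
  rot[9] = dle$gigglenoo
  rot[10] = le$gigglenood
  rot[11] = e$gigglenoodl
  rot[12] = $gigglenoodle
Sorted (with $ < everything):
  sorted[0] = $gigglenoodle
  sorted[1] = dle$gigglenoo
  sorted[2] = e$gigglenoodl
  sorted[3] = enoodle$giggl
  sorted[4] = gglenoodle$gi
  sorted[5] = gigglenoodle$
  sorted[6] = glenoodle$gig
  sorted[7] = igglenoodle$g
  sorted[8] = le$gigglenood
  sorted[9] = lenoodle$gigg
  sorted[10] = noodle$giggle
  sorted[11] = odle$giggleno
  sorted[12] = oodle$gigglen
sorted[1] = dle$gigglenoo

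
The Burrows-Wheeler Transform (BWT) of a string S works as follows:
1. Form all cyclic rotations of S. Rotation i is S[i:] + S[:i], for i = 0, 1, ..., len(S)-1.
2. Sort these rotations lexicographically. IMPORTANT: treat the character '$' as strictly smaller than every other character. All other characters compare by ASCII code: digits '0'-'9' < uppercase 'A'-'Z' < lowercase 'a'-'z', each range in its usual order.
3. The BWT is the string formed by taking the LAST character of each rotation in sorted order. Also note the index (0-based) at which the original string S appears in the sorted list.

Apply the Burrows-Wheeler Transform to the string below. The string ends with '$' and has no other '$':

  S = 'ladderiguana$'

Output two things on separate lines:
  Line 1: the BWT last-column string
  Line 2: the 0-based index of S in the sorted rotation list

Answer: anluaddir$aeg
9

Derivation:
All 13 rotations (rotation i = S[i:]+S[:i]):
  rot[0] = ladderiguana$
  rot[1] = adderiguana$l
  rot[2] = dderiguana$la
  rot[3] = deriguana$lad
  rot[4] = eriguana$ladd
  rot[5] = riguana$ladde
  rot[6] = iguana$ladder
  rot[7] = guana$ladderi
  rot[8] = uana$ladderig
  rot[9] = ana$ladderigu
  rot[10] = na$ladderigua
  rot[11] = a$ladderiguan
  rot[12] = $ladderiguana
Sorted (with $ < everything):
  sorted[0] = $ladderiguana  (last char: 'a')
  sorted[1] = a$ladderiguan  (last char: 'n')
  sorted[2] = adderiguana$l  (last char: 'l')
  sorted[3] = ana$ladderigu  (last char: 'u')
  sorted[4] = dderiguana$la  (last char: 'a')
  sorted[5] = deriguana$lad  (last char: 'd')
  sorted[6] = eriguana$ladd  (last char: 'd')
  sorted[7] = guana$ladderi  (last char: 'i')
  sorted[8] = iguana$ladder  (last char: 'r')
  sorted[9] = ladderiguana$  (last char: '$')
  sorted[10] = na$ladderigua  (last char: 'a')
  sorted[11] = riguana$ladde  (last char: 'e')
  sorted[12] = uana$ladderig  (last char: 'g')
Last column: anluaddir$aeg
Original string S is at sorted index 9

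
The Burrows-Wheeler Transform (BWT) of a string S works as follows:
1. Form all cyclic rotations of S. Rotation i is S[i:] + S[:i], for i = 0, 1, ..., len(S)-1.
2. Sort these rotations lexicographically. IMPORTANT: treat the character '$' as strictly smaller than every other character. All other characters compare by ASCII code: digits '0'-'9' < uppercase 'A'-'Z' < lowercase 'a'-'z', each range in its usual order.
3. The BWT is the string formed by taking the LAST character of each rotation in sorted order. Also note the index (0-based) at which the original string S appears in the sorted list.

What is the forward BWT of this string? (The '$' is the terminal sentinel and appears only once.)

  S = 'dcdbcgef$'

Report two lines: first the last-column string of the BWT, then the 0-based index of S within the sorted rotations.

Answer: fddbc$gec
5

Derivation:
All 9 rotations (rotation i = S[i:]+S[:i]):
  rot[0] = dcdbcgef$
  rot[1] = cdbcgef$d
  rot[2] = dbcgef$dc
  rot[3] = bcgef$dcd
  rot[4] = cgef$dcdb
  rot[5] = gef$dcdbc
  rot[6] = ef$dcdbcg
  rot[7] = f$dcdbcge
  rot[8] = $dcdbcgef
Sorted (with $ < everything):
  sorted[0] = $dcdbcgef  (last char: 'f')
  sorted[1] = bcgef$dcd  (last char: 'd')
  sorted[2] = cdbcgef$d  (last char: 'd')
  sorted[3] = cgef$dcdb  (last char: 'b')
  sorted[4] = dbcgef$dc  (last char: 'c')
  sorted[5] = dcdbcgef$  (last char: '$')
  sorted[6] = ef$dcdbcg  (last char: 'g')
  sorted[7] = f$dcdbcge  (last char: 'e')
  sorted[8] = gef$dcdbc  (last char: 'c')
Last column: fddbc$gec
Original string S is at sorted index 5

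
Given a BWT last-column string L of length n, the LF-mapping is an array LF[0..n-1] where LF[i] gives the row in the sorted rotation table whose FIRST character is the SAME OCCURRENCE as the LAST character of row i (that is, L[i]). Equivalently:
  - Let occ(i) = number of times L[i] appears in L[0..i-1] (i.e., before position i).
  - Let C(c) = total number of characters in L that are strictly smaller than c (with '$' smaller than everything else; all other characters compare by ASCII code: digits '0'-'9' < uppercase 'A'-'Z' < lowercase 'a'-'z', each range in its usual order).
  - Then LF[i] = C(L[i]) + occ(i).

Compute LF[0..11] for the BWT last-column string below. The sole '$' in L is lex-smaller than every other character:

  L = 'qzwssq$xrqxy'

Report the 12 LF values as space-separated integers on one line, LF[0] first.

Char counts: '$':1, 'q':3, 'r':1, 's':2, 'w':1, 'x':2, 'y':1, 'z':1
C (first-col start): C('$')=0, C('q')=1, C('r')=4, C('s')=5, C('w')=7, C('x')=8, C('y')=10, C('z')=11
L[0]='q': occ=0, LF[0]=C('q')+0=1+0=1
L[1]='z': occ=0, LF[1]=C('z')+0=11+0=11
L[2]='w': occ=0, LF[2]=C('w')+0=7+0=7
L[3]='s': occ=0, LF[3]=C('s')+0=5+0=5
L[4]='s': occ=1, LF[4]=C('s')+1=5+1=6
L[5]='q': occ=1, LF[5]=C('q')+1=1+1=2
L[6]='$': occ=0, LF[6]=C('$')+0=0+0=0
L[7]='x': occ=0, LF[7]=C('x')+0=8+0=8
L[8]='r': occ=0, LF[8]=C('r')+0=4+0=4
L[9]='q': occ=2, LF[9]=C('q')+2=1+2=3
L[10]='x': occ=1, LF[10]=C('x')+1=8+1=9
L[11]='y': occ=0, LF[11]=C('y')+0=10+0=10

Answer: 1 11 7 5 6 2 0 8 4 3 9 10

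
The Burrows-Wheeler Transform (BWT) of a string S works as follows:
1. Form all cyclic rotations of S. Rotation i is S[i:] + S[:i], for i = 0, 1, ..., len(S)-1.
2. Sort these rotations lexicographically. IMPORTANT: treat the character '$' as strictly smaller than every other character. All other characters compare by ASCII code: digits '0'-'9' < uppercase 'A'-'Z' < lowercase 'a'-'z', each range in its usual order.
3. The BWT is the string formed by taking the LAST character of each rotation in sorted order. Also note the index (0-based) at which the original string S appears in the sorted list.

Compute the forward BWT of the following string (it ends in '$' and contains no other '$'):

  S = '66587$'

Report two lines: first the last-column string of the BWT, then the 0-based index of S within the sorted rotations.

Answer: 766$85
3

Derivation:
All 6 rotations (rotation i = S[i:]+S[:i]):
  rot[0] = 66587$
  rot[1] = 6587$6
  rot[2] = 587$66
  rot[3] = 87$665
  rot[4] = 7$6658
  rot[5] = $66587
Sorted (with $ < everything):
  sorted[0] = $66587  (last char: '7')
  sorted[1] = 587$66  (last char: '6')
  sorted[2] = 6587$6  (last char: '6')
  sorted[3] = 66587$  (last char: '$')
  sorted[4] = 7$6658  (last char: '8')
  sorted[5] = 87$665  (last char: '5')
Last column: 766$85
Original string S is at sorted index 3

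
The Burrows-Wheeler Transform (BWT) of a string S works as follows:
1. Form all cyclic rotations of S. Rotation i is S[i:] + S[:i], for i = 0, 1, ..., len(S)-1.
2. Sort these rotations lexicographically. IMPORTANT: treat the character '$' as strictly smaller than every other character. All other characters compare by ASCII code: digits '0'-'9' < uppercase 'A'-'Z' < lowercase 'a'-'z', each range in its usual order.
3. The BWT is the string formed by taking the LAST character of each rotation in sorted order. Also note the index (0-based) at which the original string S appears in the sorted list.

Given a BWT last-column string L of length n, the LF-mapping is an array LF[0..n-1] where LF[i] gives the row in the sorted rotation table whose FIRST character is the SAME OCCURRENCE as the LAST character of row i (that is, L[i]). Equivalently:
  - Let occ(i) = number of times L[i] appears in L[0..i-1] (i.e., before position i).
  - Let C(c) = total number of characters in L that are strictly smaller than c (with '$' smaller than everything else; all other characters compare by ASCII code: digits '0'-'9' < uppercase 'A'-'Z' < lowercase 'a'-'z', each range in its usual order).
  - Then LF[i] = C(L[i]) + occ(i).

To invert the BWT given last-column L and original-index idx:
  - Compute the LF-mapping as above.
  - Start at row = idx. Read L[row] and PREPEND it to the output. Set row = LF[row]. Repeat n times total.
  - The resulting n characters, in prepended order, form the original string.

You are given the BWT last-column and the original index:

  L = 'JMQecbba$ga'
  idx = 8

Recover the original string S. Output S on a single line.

LF mapping: 1 2 3 9 8 6 7 4 0 10 5
Walk LF starting at row 8, prepending L[row]:
  step 1: row=8, L[8]='$', prepend. Next row=LF[8]=0
  step 2: row=0, L[0]='J', prepend. Next row=LF[0]=1
  step 3: row=1, L[1]='M', prepend. Next row=LF[1]=2
  step 4: row=2, L[2]='Q', prepend. Next row=LF[2]=3
  step 5: row=3, L[3]='e', prepend. Next row=LF[3]=9
  step 6: row=9, L[9]='g', prepend. Next row=LF[9]=10
  step 7: row=10, L[10]='a', prepend. Next row=LF[10]=5
  step 8: row=5, L[5]='b', prepend. Next row=LF[5]=6
  step 9: row=6, L[6]='b', prepend. Next row=LF[6]=7
  step 10: row=7, L[7]='a', prepend. Next row=LF[7]=4
  step 11: row=4, L[4]='c', prepend. Next row=LF[4]=8
Reversed output: cabbageQMJ$

Answer: cabbageQMJ$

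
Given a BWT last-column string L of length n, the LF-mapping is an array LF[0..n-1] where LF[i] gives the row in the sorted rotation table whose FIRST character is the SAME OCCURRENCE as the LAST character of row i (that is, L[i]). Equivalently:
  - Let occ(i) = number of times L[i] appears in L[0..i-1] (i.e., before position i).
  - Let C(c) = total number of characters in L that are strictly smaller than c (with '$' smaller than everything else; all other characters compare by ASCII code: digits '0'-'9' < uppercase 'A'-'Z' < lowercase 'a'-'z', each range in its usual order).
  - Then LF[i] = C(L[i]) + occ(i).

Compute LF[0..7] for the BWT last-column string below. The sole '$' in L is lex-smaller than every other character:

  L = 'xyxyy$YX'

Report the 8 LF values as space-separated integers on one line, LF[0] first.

Char counts: '$':1, 'X':1, 'Y':1, 'x':2, 'y':3
C (first-col start): C('$')=0, C('X')=1, C('Y')=2, C('x')=3, C('y')=5
L[0]='x': occ=0, LF[0]=C('x')+0=3+0=3
L[1]='y': occ=0, LF[1]=C('y')+0=5+0=5
L[2]='x': occ=1, LF[2]=C('x')+1=3+1=4
L[3]='y': occ=1, LF[3]=C('y')+1=5+1=6
L[4]='y': occ=2, LF[4]=C('y')+2=5+2=7
L[5]='$': occ=0, LF[5]=C('$')+0=0+0=0
L[6]='Y': occ=0, LF[6]=C('Y')+0=2+0=2
L[7]='X': occ=0, LF[7]=C('X')+0=1+0=1

Answer: 3 5 4 6 7 0 2 1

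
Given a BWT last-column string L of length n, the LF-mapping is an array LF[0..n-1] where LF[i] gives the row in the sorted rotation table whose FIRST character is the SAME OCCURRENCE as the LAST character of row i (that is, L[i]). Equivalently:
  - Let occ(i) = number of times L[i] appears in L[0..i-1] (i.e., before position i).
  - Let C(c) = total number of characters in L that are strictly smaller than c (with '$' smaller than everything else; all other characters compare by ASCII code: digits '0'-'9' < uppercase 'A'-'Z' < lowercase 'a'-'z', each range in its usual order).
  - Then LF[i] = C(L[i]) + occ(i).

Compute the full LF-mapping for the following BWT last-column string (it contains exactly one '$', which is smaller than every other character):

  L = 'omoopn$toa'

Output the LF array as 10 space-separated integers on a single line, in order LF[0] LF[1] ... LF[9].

Answer: 4 2 5 6 8 3 0 9 7 1

Derivation:
Char counts: '$':1, 'a':1, 'm':1, 'n':1, 'o':4, 'p':1, 't':1
C (first-col start): C('$')=0, C('a')=1, C('m')=2, C('n')=3, C('o')=4, C('p')=8, C('t')=9
L[0]='o': occ=0, LF[0]=C('o')+0=4+0=4
L[1]='m': occ=0, LF[1]=C('m')+0=2+0=2
L[2]='o': occ=1, LF[2]=C('o')+1=4+1=5
L[3]='o': occ=2, LF[3]=C('o')+2=4+2=6
L[4]='p': occ=0, LF[4]=C('p')+0=8+0=8
L[5]='n': occ=0, LF[5]=C('n')+0=3+0=3
L[6]='$': occ=0, LF[6]=C('$')+0=0+0=0
L[7]='t': occ=0, LF[7]=C('t')+0=9+0=9
L[8]='o': occ=3, LF[8]=C('o')+3=4+3=7
L[9]='a': occ=0, LF[9]=C('a')+0=1+0=1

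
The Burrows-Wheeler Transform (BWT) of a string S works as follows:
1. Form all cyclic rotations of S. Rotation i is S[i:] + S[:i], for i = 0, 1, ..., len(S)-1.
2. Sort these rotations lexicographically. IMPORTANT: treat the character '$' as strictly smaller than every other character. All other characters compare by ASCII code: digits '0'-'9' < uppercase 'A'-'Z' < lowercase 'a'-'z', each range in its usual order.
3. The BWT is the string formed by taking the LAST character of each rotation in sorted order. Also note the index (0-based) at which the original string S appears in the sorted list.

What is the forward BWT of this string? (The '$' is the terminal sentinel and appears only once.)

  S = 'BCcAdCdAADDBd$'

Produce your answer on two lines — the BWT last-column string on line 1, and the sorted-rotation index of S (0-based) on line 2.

Answer: ddAc$DBdDACBCA
4

Derivation:
All 14 rotations (rotation i = S[i:]+S[:i]):
  rot[0] = BCcAdCdAADDBd$
  rot[1] = CcAdCdAADDBd$B
  rot[2] = cAdCdAADDBd$BC
  rot[3] = AdCdAADDBd$BCc
  rot[4] = dCdAADDBd$BCcA
  rot[5] = CdAADDBd$BCcAd
  rot[6] = dAADDBd$BCcAdC
  rot[7] = AADDBd$BCcAdCd
  rot[8] = ADDBd$BCcAdCdA
  rot[9] = DDBd$BCcAdCdAA
  rot[10] = DBd$BCcAdCdAAD
  rot[11] = Bd$BCcAdCdAADD
  rot[12] = d$BCcAdCdAADDB
  rot[13] = $BCcAdCdAADDBd
Sorted (with $ < everything):
  sorted[0] = $BCcAdCdAADDBd  (last char: 'd')
  sorted[1] = AADDBd$BCcAdCd  (last char: 'd')
  sorted[2] = ADDBd$BCcAdCdA  (last char: 'A')
  sorted[3] = AdCdAADDBd$BCc  (last char: 'c')
  sorted[4] = BCcAdCdAADDBd$  (last char: '$')
  sorted[5] = Bd$BCcAdCdAADD  (last char: 'D')
  sorted[6] = CcAdCdAADDBd$B  (last char: 'B')
  sorted[7] = CdAADDBd$BCcAd  (last char: 'd')
  sorted[8] = DBd$BCcAdCdAAD  (last char: 'D')
  sorted[9] = DDBd$BCcAdCdAA  (last char: 'A')
  sorted[10] = cAdCdAADDBd$BC  (last char: 'C')
  sorted[11] = d$BCcAdCdAADDB  (last char: 'B')
  sorted[12] = dAADDBd$BCcAdC  (last char: 'C')
  sorted[13] = dCdAADDBd$BCcA  (last char: 'A')
Last column: ddAc$DBdDACBCA
Original string S is at sorted index 4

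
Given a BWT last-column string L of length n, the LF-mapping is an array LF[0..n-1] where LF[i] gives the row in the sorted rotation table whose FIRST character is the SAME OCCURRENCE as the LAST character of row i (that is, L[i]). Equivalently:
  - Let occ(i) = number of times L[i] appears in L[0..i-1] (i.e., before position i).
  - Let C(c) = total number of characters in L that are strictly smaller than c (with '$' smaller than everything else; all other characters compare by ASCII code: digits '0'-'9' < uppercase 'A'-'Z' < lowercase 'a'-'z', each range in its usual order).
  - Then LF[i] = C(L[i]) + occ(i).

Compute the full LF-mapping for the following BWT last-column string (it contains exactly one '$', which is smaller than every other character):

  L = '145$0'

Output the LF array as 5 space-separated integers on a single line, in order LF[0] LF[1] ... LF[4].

Char counts: '$':1, '0':1, '1':1, '4':1, '5':1
C (first-col start): C('$')=0, C('0')=1, C('1')=2, C('4')=3, C('5')=4
L[0]='1': occ=0, LF[0]=C('1')+0=2+0=2
L[1]='4': occ=0, LF[1]=C('4')+0=3+0=3
L[2]='5': occ=0, LF[2]=C('5')+0=4+0=4
L[3]='$': occ=0, LF[3]=C('$')+0=0+0=0
L[4]='0': occ=0, LF[4]=C('0')+0=1+0=1

Answer: 2 3 4 0 1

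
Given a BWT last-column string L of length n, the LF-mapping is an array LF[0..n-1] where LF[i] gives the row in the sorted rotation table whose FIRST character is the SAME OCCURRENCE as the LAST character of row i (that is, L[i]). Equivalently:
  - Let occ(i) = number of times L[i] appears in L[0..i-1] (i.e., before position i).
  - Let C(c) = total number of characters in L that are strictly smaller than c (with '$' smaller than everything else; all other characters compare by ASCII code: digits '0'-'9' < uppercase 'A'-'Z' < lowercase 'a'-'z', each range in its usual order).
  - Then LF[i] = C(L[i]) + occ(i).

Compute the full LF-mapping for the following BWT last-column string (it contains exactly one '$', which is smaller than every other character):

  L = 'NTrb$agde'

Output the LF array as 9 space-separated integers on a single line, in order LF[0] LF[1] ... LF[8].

Char counts: '$':1, 'N':1, 'T':1, 'a':1, 'b':1, 'd':1, 'e':1, 'g':1, 'r':1
C (first-col start): C('$')=0, C('N')=1, C('T')=2, C('a')=3, C('b')=4, C('d')=5, C('e')=6, C('g')=7, C('r')=8
L[0]='N': occ=0, LF[0]=C('N')+0=1+0=1
L[1]='T': occ=0, LF[1]=C('T')+0=2+0=2
L[2]='r': occ=0, LF[2]=C('r')+0=8+0=8
L[3]='b': occ=0, LF[3]=C('b')+0=4+0=4
L[4]='$': occ=0, LF[4]=C('$')+0=0+0=0
L[5]='a': occ=0, LF[5]=C('a')+0=3+0=3
L[6]='g': occ=0, LF[6]=C('g')+0=7+0=7
L[7]='d': occ=0, LF[7]=C('d')+0=5+0=5
L[8]='e': occ=0, LF[8]=C('e')+0=6+0=6

Answer: 1 2 8 4 0 3 7 5 6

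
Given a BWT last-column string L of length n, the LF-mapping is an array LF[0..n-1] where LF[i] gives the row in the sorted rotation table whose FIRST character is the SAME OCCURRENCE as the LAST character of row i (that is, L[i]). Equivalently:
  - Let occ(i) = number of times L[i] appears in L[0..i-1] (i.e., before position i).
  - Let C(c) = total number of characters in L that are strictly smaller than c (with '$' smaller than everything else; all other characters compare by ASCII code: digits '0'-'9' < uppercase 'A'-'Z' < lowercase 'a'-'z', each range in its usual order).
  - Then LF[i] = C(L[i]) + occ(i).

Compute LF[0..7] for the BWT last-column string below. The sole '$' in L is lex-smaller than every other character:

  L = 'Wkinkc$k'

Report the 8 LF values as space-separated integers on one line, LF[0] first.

Char counts: '$':1, 'W':1, 'c':1, 'i':1, 'k':3, 'n':1
C (first-col start): C('$')=0, C('W')=1, C('c')=2, C('i')=3, C('k')=4, C('n')=7
L[0]='W': occ=0, LF[0]=C('W')+0=1+0=1
L[1]='k': occ=0, LF[1]=C('k')+0=4+0=4
L[2]='i': occ=0, LF[2]=C('i')+0=3+0=3
L[3]='n': occ=0, LF[3]=C('n')+0=7+0=7
L[4]='k': occ=1, LF[4]=C('k')+1=4+1=5
L[5]='c': occ=0, LF[5]=C('c')+0=2+0=2
L[6]='$': occ=0, LF[6]=C('$')+0=0+0=0
L[7]='k': occ=2, LF[7]=C('k')+2=4+2=6

Answer: 1 4 3 7 5 2 0 6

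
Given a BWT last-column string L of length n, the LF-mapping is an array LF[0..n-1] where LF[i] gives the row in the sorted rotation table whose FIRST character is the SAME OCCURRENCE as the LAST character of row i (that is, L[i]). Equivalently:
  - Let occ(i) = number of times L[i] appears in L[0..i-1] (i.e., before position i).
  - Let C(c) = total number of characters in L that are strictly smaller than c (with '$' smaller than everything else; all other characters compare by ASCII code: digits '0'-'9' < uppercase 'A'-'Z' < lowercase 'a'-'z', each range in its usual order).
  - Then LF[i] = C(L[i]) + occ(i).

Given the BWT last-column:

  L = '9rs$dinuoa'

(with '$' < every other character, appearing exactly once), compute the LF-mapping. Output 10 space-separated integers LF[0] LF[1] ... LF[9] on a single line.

Answer: 1 7 8 0 3 4 5 9 6 2

Derivation:
Char counts: '$':1, '9':1, 'a':1, 'd':1, 'i':1, 'n':1, 'o':1, 'r':1, 's':1, 'u':1
C (first-col start): C('$')=0, C('9')=1, C('a')=2, C('d')=3, C('i')=4, C('n')=5, C('o')=6, C('r')=7, C('s')=8, C('u')=9
L[0]='9': occ=0, LF[0]=C('9')+0=1+0=1
L[1]='r': occ=0, LF[1]=C('r')+0=7+0=7
L[2]='s': occ=0, LF[2]=C('s')+0=8+0=8
L[3]='$': occ=0, LF[3]=C('$')+0=0+0=0
L[4]='d': occ=0, LF[4]=C('d')+0=3+0=3
L[5]='i': occ=0, LF[5]=C('i')+0=4+0=4
L[6]='n': occ=0, LF[6]=C('n')+0=5+0=5
L[7]='u': occ=0, LF[7]=C('u')+0=9+0=9
L[8]='o': occ=0, LF[8]=C('o')+0=6+0=6
L[9]='a': occ=0, LF[9]=C('a')+0=2+0=2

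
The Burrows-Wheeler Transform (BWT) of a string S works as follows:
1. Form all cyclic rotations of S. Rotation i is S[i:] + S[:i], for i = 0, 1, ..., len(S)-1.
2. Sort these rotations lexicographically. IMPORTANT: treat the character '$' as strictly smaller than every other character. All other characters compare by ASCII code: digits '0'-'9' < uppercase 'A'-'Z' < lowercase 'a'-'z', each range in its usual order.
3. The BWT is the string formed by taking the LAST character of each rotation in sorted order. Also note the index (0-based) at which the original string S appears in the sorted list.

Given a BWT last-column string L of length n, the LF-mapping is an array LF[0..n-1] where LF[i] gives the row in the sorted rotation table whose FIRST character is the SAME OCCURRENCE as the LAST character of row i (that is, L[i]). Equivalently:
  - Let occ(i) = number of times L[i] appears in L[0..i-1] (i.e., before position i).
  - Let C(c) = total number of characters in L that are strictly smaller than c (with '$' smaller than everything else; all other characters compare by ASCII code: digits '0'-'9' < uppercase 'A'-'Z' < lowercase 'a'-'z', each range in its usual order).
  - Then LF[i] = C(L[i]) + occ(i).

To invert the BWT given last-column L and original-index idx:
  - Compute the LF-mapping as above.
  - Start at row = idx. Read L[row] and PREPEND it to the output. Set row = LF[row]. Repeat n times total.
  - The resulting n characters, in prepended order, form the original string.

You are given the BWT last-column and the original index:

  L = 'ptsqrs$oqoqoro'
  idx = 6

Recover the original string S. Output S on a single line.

LF mapping: 5 13 11 6 9 12 0 1 7 2 8 3 10 4
Walk LF starting at row 6, prepending L[row]:
  step 1: row=6, L[6]='$', prepend. Next row=LF[6]=0
  step 2: row=0, L[0]='p', prepend. Next row=LF[0]=5
  step 3: row=5, L[5]='s', prepend. Next row=LF[5]=12
  step 4: row=12, L[12]='r', prepend. Next row=LF[12]=10
  step 5: row=10, L[10]='q', prepend. Next row=LF[10]=8
  step 6: row=8, L[8]='q', prepend. Next row=LF[8]=7
  step 7: row=7, L[7]='o', prepend. Next row=LF[7]=1
  step 8: row=1, L[1]='t', prepend. Next row=LF[1]=13
  step 9: row=13, L[13]='o', prepend. Next row=LF[13]=4
  step 10: row=4, L[4]='r', prepend. Next row=LF[4]=9
  step 11: row=9, L[9]='o', prepend. Next row=LF[9]=2
  step 12: row=2, L[2]='s', prepend. Next row=LF[2]=11
  step 13: row=11, L[11]='o', prepend. Next row=LF[11]=3
  step 14: row=3, L[3]='q', prepend. Next row=LF[3]=6
Reversed output: qosorotoqqrsp$

Answer: qosorotoqqrsp$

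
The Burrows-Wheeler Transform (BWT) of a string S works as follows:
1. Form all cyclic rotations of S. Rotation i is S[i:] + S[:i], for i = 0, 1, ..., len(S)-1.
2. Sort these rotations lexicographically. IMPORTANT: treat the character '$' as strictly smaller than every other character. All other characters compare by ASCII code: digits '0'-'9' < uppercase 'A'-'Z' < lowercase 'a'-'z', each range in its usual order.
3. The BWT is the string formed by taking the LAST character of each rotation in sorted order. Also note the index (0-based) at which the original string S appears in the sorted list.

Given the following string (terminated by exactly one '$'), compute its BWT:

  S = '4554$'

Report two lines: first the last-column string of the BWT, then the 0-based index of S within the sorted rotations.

All 5 rotations (rotation i = S[i:]+S[:i]):
  rot[0] = 4554$
  rot[1] = 554$4
  rot[2] = 54$45
  rot[3] = 4$455
  rot[4] = $4554
Sorted (with $ < everything):
  sorted[0] = $4554  (last char: '4')
  sorted[1] = 4$455  (last char: '5')
  sorted[2] = 4554$  (last char: '$')
  sorted[3] = 54$45  (last char: '5')
  sorted[4] = 554$4  (last char: '4')
Last column: 45$54
Original string S is at sorted index 2

Answer: 45$54
2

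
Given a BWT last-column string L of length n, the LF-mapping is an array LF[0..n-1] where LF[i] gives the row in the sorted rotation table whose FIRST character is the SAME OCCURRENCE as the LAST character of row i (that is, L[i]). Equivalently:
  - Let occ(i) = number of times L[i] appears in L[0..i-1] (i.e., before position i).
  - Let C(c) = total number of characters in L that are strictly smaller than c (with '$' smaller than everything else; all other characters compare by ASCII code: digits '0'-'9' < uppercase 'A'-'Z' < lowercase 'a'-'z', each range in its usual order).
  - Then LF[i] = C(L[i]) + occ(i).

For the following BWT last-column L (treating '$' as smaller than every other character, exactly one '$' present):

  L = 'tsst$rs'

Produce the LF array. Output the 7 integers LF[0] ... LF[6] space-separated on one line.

Char counts: '$':1, 'r':1, 's':3, 't':2
C (first-col start): C('$')=0, C('r')=1, C('s')=2, C('t')=5
L[0]='t': occ=0, LF[0]=C('t')+0=5+0=5
L[1]='s': occ=0, LF[1]=C('s')+0=2+0=2
L[2]='s': occ=1, LF[2]=C('s')+1=2+1=3
L[3]='t': occ=1, LF[3]=C('t')+1=5+1=6
L[4]='$': occ=0, LF[4]=C('$')+0=0+0=0
L[5]='r': occ=0, LF[5]=C('r')+0=1+0=1
L[6]='s': occ=2, LF[6]=C('s')+2=2+2=4

Answer: 5 2 3 6 0 1 4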